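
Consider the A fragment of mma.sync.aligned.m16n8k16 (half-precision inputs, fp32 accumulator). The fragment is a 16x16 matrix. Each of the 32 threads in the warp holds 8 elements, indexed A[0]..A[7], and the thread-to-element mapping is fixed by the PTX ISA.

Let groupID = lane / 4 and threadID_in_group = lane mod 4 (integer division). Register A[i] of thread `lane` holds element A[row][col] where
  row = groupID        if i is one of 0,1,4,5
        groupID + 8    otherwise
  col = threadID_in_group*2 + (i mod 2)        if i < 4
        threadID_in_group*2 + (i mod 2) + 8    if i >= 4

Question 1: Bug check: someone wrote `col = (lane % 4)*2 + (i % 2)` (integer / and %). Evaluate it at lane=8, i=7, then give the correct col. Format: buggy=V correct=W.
buggy=1 correct=9

`(lane % 4)*2 + (i % 2)`[8,7]->1
8: gid=2,tid=0
[7] (2+8,0*2+1+8) = (10,9)
col: 1 vs 9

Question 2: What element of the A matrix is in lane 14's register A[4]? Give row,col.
3,12

lane 14→14/4=3, 14 mod 4=2
i=4  r:3+0→3  c:2·2+0+8→12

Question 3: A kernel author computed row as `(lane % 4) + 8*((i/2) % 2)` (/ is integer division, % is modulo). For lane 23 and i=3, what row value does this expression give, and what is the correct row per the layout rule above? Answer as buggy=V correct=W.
`(lane % 4) + 8*((i/2) % 2)`[23,3]->11
L=23->g=23>>2=5, t=23&3=3
[3]->row 5+8=13  col 3·2+1+0=7
row: 11 vs 13

buggy=11 correct=13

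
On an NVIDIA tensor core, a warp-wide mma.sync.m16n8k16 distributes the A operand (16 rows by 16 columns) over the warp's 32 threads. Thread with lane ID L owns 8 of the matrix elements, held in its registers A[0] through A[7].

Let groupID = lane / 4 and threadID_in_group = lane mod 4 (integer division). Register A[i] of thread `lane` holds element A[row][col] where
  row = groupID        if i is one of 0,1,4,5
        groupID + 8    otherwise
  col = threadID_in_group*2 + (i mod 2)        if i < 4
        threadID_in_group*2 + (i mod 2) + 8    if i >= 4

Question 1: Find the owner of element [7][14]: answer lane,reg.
31,4

r:7=>grp=7,rB=0  c:14=>cB=1,tig=3,lo=0
L=7*4+3=31  i=1*4+0*2+0=4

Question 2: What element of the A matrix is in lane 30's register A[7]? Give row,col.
L=30⇒gr=30>>2=7, th=30&3=2
[7]⇒row 7+8=15  col 2·2+1+8=13

15,13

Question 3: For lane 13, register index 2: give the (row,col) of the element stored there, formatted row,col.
11,2

13: G=3,T=1
[2] (3+8,1*2+0+0) = (11,2)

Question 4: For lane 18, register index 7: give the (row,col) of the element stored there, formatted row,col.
18: gid=4,tid=2
[7] (4+8,2*2+1+8) = (12,13)

12,13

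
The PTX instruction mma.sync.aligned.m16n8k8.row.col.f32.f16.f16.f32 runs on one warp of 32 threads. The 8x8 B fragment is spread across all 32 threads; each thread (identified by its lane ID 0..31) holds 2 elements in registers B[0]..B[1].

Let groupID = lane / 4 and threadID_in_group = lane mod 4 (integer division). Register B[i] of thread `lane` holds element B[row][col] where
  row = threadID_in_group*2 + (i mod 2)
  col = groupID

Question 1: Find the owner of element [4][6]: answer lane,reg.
26,0

c=6->g=6  r=4->t=2,b0=0
L=6*4+2=26  i=0=0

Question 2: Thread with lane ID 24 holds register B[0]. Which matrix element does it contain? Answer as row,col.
lane 24: G=6 (24/4), T=0 (24%4)
i=0: r=0*2+0=0, c=G=6

0,6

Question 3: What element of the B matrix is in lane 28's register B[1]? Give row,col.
lane 28⇒28/4=7, 28 mod 4=0
i=1  r:2·0+1⇒1  c:7

1,7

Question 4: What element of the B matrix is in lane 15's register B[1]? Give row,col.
L=15=>grp=15>>2=3, tig=15&3=3
[1]=>row 3·2+1=7  col grp=3

7,3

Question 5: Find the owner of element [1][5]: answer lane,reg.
c=5->g=5  r=1->t=0,b0=1
L=5*4+0=20  i=1=1

20,1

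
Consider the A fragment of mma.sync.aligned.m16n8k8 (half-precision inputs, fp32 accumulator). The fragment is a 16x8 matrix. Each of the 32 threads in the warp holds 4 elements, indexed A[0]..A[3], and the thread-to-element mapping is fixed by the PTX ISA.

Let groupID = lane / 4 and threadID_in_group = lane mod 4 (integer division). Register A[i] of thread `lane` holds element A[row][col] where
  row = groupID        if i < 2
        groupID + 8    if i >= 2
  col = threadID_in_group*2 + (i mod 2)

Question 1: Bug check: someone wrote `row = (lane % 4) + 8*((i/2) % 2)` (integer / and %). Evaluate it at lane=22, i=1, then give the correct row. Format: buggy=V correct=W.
`(lane % 4) + 8*((i/2) % 2)`[22,1]→2
L=22→G=22>>2=5, T=22&3=2
[1]→row 5+0=5  col 2·2+1=5
row: 2 vs 5

buggy=2 correct=5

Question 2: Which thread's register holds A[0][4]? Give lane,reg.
r=0→G=0,rhi=0  c=4→T=2,p=0
L=0*4+2=2  i=0*2+0=0

2,0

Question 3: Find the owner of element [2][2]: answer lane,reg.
9,0

r: 2->gid=2,r8=0  c: 2->tid=1,i&1=0
L=2*4+1=9  i=0*2+0=0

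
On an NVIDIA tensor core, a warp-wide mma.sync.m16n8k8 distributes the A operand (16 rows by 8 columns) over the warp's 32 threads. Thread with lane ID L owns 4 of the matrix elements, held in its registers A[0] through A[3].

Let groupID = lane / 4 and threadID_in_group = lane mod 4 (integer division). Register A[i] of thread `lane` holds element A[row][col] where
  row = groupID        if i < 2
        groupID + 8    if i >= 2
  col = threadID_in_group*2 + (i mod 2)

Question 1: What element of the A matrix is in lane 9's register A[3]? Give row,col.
10,3

lane 9->9/4=2, 9 mod 4=1
i=3  r:2+8->10  c:2·1+1->3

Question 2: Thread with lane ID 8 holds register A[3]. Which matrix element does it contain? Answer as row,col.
lane 8: gid=2 (8/4), tid=0 (8%4)
i=3: r=2+8=10, c=0*2+1=1

10,1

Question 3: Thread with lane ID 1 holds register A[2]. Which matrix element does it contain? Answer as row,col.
8,2

L=1→G=1>>2=0, T=1&3=1
[2]→row 0+8=8  col 1·2+0=2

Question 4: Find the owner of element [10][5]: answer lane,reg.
10,3

r:10=>grp=2,rB=1  c:5=>tig=2,lo=1
L=2*4+2=10  i=1*2+1=3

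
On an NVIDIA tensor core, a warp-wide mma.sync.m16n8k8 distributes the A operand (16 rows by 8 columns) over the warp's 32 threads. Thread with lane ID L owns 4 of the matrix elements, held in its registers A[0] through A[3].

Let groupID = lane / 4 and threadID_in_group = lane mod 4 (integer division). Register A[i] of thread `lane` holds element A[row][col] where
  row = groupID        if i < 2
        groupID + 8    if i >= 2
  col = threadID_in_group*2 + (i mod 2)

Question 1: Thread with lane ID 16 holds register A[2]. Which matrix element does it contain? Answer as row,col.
lane 16⇒16/4=4, 16 mod 4=0
i=2  r:4+8⇒12  c:2·0+0⇒0

12,0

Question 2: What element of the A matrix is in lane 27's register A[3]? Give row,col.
27: gid=6,tid=3
[3] (6+8,3*2+1) = (14,7)

14,7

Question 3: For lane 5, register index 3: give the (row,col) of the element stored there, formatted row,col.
L=5=>grp=5>>2=1, tig=5&3=1
[3]=>row 1+8=9  col 1·2+1=3

9,3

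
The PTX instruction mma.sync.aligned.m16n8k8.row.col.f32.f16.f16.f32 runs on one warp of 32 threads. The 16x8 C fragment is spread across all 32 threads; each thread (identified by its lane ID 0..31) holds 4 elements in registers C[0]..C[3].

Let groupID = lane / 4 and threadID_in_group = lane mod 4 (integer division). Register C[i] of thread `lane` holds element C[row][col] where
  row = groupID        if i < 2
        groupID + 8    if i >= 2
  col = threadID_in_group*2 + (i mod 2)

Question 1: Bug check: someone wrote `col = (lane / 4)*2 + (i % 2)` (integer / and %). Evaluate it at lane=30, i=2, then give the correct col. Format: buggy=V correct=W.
`(lane / 4)*2 + (i % 2)`[30,2]->14
lane 30: g=7 (30/4), t=2 (30%4)
i=2: r=7+8=15, c=2*2+0=4
col: 14 vs 4

buggy=14 correct=4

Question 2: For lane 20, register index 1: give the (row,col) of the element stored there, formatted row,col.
lane 20: gr=5 (20/4), th=0 (20%4)
i=1: r=5+0=5, c=0*2+1=1

5,1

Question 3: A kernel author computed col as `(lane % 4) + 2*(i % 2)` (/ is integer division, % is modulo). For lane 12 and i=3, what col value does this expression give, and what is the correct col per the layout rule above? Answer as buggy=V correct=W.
`(lane % 4) + 2*(i % 2)`[12,3]->2
12: gid=3,tid=0
[3] (3+8,0*2+1) = (11,1)
col: 2 vs 1

buggy=2 correct=1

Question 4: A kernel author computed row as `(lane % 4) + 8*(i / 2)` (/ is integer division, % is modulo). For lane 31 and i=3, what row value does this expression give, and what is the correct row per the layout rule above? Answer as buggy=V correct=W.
`(lane % 4) + 8*(i / 2)`[31,3]->11
31: g=7,t=3
[3] (7+8,3*2+1) = (15,7)
row: 11 vs 15

buggy=11 correct=15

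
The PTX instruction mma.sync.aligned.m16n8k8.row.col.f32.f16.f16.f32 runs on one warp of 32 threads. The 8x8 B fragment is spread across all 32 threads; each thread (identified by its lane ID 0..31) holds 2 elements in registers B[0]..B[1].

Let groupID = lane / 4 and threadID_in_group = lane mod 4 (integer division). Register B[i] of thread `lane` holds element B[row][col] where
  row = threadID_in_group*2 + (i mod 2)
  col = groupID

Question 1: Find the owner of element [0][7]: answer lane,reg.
28,0

c: 7->gid=7  r: 0->tid=0,i&1=0
L=7*4+0=28  i=0=0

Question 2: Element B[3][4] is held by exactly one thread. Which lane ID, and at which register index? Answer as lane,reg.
c=4⇒gr=4  r=3⇒th=1,odd=1
L=4*4+1=17  i=1=1

17,1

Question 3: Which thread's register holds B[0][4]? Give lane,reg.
c:4=>grp=4  r:0=>tig=0,lo=0
L=4*4+0=16  i=0=0

16,0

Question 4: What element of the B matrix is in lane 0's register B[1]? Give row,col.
L=0->g=0>>2=0, t=0&3=0
[1]->row 0·2+1=1  col g=0

1,0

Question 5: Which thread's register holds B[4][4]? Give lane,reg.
18,0

c:4=>grp=4  r:4=>tig=2,lo=0
L=4*4+2=18  i=0=0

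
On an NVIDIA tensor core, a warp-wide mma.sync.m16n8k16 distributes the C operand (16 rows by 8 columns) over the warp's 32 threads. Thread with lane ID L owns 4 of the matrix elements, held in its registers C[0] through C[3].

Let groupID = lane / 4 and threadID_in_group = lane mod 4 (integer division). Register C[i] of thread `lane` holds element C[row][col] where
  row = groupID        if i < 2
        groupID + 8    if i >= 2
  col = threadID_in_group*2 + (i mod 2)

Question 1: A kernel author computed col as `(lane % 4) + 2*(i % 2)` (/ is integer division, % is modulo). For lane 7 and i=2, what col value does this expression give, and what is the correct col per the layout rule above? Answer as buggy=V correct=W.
`(lane % 4) + 2*(i % 2)`[7,2]->3
L=7->gid=7>>2=1, tid=7&3=3
[2]->row 1+8=9  col 3·2+0=6
col: 3 vs 6

buggy=3 correct=6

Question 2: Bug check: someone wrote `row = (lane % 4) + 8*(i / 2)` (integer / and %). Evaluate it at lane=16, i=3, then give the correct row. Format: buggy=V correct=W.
`(lane % 4) + 8*(i / 2)`[16,3]⇒8
lane 16: gr=4 (16/4), th=0 (16%4)
i=3: r=4+8=12, c=0*2+1=1
row: 8 vs 12

buggy=8 correct=12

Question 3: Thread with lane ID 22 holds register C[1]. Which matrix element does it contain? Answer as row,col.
L=22->g=22>>2=5, t=22&3=2
[1]->row 5+0=5  col 2·2+1=5

5,5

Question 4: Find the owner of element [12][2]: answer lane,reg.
r=12->g=4,rb=1  c=2->t=1,b0=0
L=4*4+1=17  i=1*2+0=2

17,2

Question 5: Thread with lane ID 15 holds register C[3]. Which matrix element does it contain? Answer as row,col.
11,7

lane 15⇒15/4=3, 15 mod 4=3
i=3  r:3+8⇒11  c:2·3+1⇒7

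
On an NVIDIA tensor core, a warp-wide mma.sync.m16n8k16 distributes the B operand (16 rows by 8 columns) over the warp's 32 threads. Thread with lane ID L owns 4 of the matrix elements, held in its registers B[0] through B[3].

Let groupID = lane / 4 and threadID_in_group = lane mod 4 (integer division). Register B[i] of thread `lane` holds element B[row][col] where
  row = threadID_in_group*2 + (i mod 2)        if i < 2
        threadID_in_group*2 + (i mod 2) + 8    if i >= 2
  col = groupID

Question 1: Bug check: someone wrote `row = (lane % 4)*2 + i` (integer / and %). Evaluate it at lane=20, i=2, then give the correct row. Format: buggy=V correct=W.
buggy=2 correct=8

`(lane % 4)*2 + i`[20,2]->2
20: g=5,t=0
[2] (0*2+0+8,5) = (8,5)
row: 2 vs 8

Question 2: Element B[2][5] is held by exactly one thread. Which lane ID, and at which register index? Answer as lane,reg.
c:5=>grp=5  r:2=>rB=0,tig=1,lo=0
L=5*4+1=21  i=0*2+0=0

21,0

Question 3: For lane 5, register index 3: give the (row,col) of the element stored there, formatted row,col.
lane 5: G=1 (5/4), T=1 (5%4)
i=3: r=1*2+1+8=11, c=G=1

11,1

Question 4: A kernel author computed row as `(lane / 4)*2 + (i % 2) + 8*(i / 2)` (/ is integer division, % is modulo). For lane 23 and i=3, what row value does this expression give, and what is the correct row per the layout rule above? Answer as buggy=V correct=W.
`(lane / 4)*2 + (i % 2) + 8*(i / 2)`[23,3]→19
23: G=5,T=3
[3] (3*2+1+8,5) = (15,5)
row: 19 vs 15

buggy=19 correct=15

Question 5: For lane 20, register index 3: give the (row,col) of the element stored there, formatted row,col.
20: grp=5,tig=0
[3] (0*2+1+8,5) = (9,5)

9,5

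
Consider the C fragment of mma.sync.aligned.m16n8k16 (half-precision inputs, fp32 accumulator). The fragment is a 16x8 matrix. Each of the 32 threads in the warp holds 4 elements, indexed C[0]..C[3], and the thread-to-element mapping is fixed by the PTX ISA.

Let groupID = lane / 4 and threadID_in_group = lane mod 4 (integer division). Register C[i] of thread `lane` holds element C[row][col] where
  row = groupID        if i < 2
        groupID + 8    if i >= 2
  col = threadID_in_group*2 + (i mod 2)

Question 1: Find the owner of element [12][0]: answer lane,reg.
r:12=>grp=4,rB=1  c:0=>tig=0,lo=0
L=4*4+0=16  i=1*2+0=2

16,2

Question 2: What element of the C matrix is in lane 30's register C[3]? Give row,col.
15,5

L=30→G=30>>2=7, T=30&3=2
[3]→row 7+8=15  col 2·2+1=5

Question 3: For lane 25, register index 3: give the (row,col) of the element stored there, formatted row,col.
lane 25=>25/4=6, 25 mod 4=1
i=3  r:6+8=>14  c:2·1+1=>3

14,3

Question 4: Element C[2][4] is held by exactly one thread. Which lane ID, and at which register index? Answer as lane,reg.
r=2⇒gr=2,Rb=0  c=4⇒th=2,odd=0
L=2*4+2=10  i=0*2+0=0

10,0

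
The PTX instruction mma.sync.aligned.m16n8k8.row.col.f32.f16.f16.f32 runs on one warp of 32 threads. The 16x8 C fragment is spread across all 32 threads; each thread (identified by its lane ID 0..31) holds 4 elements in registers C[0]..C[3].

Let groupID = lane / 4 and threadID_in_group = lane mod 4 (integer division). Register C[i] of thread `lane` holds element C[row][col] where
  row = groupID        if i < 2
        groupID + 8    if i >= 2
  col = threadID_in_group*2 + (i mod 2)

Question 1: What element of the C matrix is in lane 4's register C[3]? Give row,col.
L=4->g=4>>2=1, t=4&3=0
[3]->row 1+8=9  col 0·2+1=1

9,1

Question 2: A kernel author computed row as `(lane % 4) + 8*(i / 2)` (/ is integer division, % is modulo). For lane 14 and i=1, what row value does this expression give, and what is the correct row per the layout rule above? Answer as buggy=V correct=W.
`(lane % 4) + 8*(i / 2)`[14,1]->2
14: g=3,t=2
[1] (3+0,2*2+1) = (3,5)
row: 2 vs 3

buggy=2 correct=3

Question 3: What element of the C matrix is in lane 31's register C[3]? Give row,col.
15,7

lane 31→31/4=7, 31 mod 4=3
i=3  r:7+8→15  c:2·3+1→7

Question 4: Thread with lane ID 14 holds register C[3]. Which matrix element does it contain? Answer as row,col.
11,5

lane 14⇒14/4=3, 14 mod 4=2
i=3  r:3+8⇒11  c:2·2+1⇒5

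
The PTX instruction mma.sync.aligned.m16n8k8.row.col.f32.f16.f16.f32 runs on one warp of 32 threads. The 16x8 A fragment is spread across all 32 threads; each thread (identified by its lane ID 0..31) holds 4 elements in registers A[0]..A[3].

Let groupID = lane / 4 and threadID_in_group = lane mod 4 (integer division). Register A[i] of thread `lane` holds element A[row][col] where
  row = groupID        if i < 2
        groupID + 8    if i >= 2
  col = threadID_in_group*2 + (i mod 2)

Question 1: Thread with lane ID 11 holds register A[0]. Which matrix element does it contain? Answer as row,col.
2,6

lane 11=>11/4=2, 11 mod 4=3
i=0  r:2+0=>2  c:2·3+0=>6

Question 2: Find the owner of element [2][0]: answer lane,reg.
8,0

r=2⇒gr=2,Rb=0  c=0⇒th=0,odd=0
L=2*4+0=8  i=0*2+0=0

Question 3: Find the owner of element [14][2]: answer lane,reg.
r=14->g=6,rb=1  c=2->t=1,b0=0
L=6*4+1=25  i=1*2+0=2

25,2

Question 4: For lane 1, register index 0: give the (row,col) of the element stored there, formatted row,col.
L=1=>grp=1>>2=0, tig=1&3=1
[0]=>row 0+0=0  col 1·2+0=2

0,2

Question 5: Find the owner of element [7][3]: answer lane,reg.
29,1

r: 7->gid=7,r8=0  c: 3->tid=1,i&1=1
L=7*4+1=29  i=0*2+1=1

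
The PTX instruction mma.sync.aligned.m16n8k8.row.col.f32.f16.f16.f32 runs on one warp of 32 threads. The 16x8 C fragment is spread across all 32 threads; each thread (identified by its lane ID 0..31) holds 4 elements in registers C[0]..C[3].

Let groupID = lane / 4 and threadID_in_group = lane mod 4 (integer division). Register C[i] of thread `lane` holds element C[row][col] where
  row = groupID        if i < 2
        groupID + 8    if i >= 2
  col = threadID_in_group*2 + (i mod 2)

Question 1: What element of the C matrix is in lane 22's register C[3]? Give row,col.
13,5

22: grp=5,tig=2
[3] (5+8,2*2+1) = (13,5)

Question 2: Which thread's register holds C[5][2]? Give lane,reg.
21,0

r=5⇒gr=5,Rb=0  c=2⇒th=1,odd=0
L=5*4+1=21  i=0*2+0=0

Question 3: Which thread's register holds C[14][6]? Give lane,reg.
27,2

r=14->g=6,rb=1  c=6->t=3,b0=0
L=6*4+3=27  i=1*2+0=2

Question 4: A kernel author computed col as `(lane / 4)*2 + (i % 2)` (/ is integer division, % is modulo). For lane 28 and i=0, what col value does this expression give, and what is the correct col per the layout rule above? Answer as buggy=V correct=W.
buggy=14 correct=0

`(lane / 4)*2 + (i % 2)`[28,0]⇒14
L=28⇒gr=28>>2=7, th=28&3=0
[0]⇒row 7+0=7  col 0·2+0=0
col: 14 vs 0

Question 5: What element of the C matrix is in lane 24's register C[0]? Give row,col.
L=24->gid=24>>2=6, tid=24&3=0
[0]->row 6+0=6  col 0·2+0=0

6,0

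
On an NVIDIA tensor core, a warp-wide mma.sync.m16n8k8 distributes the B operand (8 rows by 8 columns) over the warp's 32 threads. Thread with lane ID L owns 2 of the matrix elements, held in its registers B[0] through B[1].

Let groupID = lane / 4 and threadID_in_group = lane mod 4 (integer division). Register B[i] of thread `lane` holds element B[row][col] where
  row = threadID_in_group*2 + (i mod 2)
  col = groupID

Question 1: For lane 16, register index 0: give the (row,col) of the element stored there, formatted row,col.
lane 16: gr=4 (16/4), th=0 (16%4)
i=0: r=0*2+0=0, c=gr=4

0,4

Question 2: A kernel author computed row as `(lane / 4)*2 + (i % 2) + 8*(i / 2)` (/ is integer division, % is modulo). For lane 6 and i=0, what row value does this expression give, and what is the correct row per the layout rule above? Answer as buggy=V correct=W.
buggy=2 correct=4

`(lane / 4)*2 + (i % 2) + 8*(i / 2)`[6,0]→2
lane 6: G=1 (6/4), T=2 (6%4)
i=0: r=2*2+0=4, c=G=1
row: 2 vs 4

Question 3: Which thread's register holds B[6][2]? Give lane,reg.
c: 2->gid=2  r: 6->tid=3,i&1=0
L=2*4+3=11  i=0=0

11,0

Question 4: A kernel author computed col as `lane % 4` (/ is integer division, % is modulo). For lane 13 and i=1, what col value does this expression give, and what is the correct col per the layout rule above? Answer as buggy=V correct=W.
`lane % 4`[13,1]=>1
13: grp=3,tig=1
[1] (1*2+1,3) = (3,3)
col: 1 vs 3

buggy=1 correct=3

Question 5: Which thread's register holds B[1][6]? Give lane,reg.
24,1

c=6⇒gr=6  r=1⇒th=0,odd=1
L=6*4+0=24  i=1=1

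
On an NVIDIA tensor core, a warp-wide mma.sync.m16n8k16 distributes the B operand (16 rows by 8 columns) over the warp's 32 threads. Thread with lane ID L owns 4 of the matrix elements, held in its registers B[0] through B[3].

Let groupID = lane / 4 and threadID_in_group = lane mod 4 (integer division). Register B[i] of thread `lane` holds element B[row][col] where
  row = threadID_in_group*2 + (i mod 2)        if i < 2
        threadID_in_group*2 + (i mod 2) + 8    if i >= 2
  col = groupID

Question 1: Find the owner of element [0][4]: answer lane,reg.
16,0

c: 4->gid=4  r: 0->r8=0,tid=0,i&1=0
L=4*4+0=16  i=0*2+0=0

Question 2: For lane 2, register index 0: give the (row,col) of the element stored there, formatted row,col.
L=2→G=2>>2=0, T=2&3=2
[0]→row 2·2+0+0=4  col G=0

4,0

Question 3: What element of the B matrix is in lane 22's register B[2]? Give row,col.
L=22=>grp=22>>2=5, tig=22&3=2
[2]=>row 2·2+0+8=12  col grp=5

12,5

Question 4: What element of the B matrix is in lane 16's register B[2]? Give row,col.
8,4

lane 16⇒16/4=4, 16 mod 4=0
i=2  r:2·0+0+8⇒8  c:4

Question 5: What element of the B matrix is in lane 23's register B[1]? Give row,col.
lane 23: G=5 (23/4), T=3 (23%4)
i=1: r=3*2+1+0=7, c=G=5

7,5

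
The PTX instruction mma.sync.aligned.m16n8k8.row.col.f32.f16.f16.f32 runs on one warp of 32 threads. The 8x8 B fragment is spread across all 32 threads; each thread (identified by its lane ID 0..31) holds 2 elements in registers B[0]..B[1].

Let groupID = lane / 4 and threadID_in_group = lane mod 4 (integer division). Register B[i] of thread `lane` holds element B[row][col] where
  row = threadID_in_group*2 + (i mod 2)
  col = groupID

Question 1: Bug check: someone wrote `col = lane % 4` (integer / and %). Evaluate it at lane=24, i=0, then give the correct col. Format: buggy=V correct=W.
`lane % 4`[24,0]⇒0
L=24⇒gr=24>>2=6, th=24&3=0
[0]⇒row 0·2+0=0  col gr=6
col: 0 vs 6

buggy=0 correct=6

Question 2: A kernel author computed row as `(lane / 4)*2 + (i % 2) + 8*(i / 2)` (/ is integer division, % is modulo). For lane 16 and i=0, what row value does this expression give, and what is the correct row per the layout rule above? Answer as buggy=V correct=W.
buggy=8 correct=0

`(lane / 4)*2 + (i % 2) + 8*(i / 2)`[16,0]→8
lane 16: G=4 (16/4), T=0 (16%4)
i=0: r=0*2+0=0, c=G=4
row: 8 vs 0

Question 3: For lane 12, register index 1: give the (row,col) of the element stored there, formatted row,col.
L=12→G=12>>2=3, T=12&3=0
[1]→row 0·2+1=1  col G=3

1,3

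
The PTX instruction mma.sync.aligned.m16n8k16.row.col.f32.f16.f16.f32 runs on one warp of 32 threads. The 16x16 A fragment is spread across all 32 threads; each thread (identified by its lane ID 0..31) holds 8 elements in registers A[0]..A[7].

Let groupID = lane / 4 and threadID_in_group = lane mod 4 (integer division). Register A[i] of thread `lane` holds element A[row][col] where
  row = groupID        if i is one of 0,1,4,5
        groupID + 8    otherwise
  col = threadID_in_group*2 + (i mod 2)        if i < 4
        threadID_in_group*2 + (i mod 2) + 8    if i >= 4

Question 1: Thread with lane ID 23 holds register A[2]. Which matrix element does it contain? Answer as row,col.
13,6

lane 23: g=5 (23/4), t=3 (23%4)
i=2: r=5+8=13, c=3*2+0+0=6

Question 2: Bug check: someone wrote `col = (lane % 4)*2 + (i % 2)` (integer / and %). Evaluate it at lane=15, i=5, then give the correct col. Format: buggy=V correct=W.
`(lane % 4)*2 + (i % 2)`[15,5]⇒7
L=15⇒gr=15>>2=3, th=15&3=3
[5]⇒row 3+0=3  col 3·2+1+8=15
col: 7 vs 15

buggy=7 correct=15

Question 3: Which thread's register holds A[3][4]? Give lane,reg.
r: 3->gid=3,r8=0  c: 4->c8=0,tid=2,i&1=0
L=3*4+2=14  i=0*4+0*2+0=0

14,0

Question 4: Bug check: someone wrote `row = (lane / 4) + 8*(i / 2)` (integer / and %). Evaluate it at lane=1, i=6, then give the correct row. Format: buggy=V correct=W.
`(lane / 4) + 8*(i / 2)`[1,6]=>24
lane 1=>1/4=0, 1 mod 4=1
i=6  r:0+8=>8  c:2·1+0+8=>10
row: 24 vs 8

buggy=24 correct=8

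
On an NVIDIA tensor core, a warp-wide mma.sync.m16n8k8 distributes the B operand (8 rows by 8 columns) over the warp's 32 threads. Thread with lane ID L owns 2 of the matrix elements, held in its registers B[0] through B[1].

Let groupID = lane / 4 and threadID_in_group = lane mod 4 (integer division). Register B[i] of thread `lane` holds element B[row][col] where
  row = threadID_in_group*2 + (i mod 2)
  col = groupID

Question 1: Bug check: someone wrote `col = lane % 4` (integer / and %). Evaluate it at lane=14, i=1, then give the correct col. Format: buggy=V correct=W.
`lane % 4`[14,1]->2
lane 14->14/4=3, 14 mod 4=2
i=1  r:2·2+1->5  c:3
col: 2 vs 3

buggy=2 correct=3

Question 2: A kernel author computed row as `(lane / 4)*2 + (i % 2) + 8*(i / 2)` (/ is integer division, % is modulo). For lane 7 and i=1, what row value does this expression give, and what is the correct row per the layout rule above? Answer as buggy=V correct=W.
`(lane / 4)*2 + (i % 2) + 8*(i / 2)`[7,1]=>3
lane 7: grp=1 (7/4), tig=3 (7%4)
i=1: r=3*2+1=7, c=grp=1
row: 3 vs 7

buggy=3 correct=7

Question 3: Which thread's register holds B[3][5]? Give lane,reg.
c=5⇒gr=5  r=3⇒th=1,odd=1
L=5*4+1=21  i=1=1

21,1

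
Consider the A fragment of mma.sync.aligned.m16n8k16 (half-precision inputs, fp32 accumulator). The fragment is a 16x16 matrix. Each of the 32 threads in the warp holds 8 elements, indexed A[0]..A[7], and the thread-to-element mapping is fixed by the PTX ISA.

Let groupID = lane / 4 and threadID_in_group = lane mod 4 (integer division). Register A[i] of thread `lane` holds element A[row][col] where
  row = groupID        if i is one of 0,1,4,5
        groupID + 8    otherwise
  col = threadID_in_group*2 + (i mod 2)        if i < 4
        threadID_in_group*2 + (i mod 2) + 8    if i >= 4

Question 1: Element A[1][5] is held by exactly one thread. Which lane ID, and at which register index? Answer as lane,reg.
r=1⇒gr=1,Rb=0  c=5⇒Cb=0,th=2,odd=1
L=1*4+2=6  i=0*4+0*2+1=1

6,1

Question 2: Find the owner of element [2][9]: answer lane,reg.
r:2=>grp=2,rB=0  c:9=>cB=1,tig=0,lo=1
L=2*4+0=8  i=1*4+0*2+1=5

8,5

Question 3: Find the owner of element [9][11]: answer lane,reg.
r:9=>grp=1,rB=1  c:11=>cB=1,tig=1,lo=1
L=1*4+1=5  i=1*4+1*2+1=7

5,7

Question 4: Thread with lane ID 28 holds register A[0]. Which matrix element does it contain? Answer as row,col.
7,0

L=28=>grp=28>>2=7, tig=28&3=0
[0]=>row 7+0=7  col 0·2+0+0=0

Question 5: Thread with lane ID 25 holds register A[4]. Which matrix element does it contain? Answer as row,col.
6,10

L=25→G=25>>2=6, T=25&3=1
[4]→row 6+0=6  col 1·2+0+8=10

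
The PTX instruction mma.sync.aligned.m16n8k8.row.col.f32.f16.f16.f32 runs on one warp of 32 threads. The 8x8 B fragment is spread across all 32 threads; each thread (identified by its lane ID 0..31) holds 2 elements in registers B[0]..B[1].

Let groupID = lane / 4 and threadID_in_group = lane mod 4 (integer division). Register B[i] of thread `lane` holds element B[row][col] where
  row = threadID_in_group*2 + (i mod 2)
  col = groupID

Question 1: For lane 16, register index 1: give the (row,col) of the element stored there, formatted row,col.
16: g=4,t=0
[1] (0*2+1,4) = (1,4)

1,4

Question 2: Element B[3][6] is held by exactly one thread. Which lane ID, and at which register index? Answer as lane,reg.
c=6->g=6  r=3->t=1,b0=1
L=6*4+1=25  i=1=1

25,1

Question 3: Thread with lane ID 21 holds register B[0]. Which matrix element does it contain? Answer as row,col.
2,5

lane 21: gr=5 (21/4), th=1 (21%4)
i=0: r=1*2+0=2, c=gr=5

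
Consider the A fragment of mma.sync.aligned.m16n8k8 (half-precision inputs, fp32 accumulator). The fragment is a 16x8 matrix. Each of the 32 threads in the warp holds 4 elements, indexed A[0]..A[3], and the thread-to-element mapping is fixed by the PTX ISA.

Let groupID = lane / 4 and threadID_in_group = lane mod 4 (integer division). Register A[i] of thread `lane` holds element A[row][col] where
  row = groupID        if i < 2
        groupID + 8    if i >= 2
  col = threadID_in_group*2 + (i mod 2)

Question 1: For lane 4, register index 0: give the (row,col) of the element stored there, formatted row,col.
1,0

L=4=>grp=4>>2=1, tig=4&3=0
[0]=>row 1+0=1  col 0·2+0=0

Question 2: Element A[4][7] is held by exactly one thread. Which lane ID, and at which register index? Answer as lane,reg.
r: 4->gid=4,r8=0  c: 7->tid=3,i&1=1
L=4*4+3=19  i=0*2+1=1

19,1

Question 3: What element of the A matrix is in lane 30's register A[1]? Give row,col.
7,5

lane 30: gr=7 (30/4), th=2 (30%4)
i=1: r=7+0=7, c=2*2+1=5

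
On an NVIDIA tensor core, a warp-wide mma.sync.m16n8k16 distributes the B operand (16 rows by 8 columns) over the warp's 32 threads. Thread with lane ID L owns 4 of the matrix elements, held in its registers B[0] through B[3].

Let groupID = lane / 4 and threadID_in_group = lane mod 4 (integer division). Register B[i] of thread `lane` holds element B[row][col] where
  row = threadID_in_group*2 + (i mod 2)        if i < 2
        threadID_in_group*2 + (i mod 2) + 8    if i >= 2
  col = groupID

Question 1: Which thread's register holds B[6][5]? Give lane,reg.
c: 5->gid=5  r: 6->r8=0,tid=3,i&1=0
L=5*4+3=23  i=0*2+0=0

23,0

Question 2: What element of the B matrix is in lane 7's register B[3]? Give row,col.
L=7=>grp=7>>2=1, tig=7&3=3
[3]=>row 3·2+1+8=15  col grp=1

15,1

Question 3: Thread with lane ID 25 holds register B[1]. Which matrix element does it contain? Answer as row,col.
3,6

L=25→G=25>>2=6, T=25&3=1
[1]→row 1·2+1+0=3  col G=6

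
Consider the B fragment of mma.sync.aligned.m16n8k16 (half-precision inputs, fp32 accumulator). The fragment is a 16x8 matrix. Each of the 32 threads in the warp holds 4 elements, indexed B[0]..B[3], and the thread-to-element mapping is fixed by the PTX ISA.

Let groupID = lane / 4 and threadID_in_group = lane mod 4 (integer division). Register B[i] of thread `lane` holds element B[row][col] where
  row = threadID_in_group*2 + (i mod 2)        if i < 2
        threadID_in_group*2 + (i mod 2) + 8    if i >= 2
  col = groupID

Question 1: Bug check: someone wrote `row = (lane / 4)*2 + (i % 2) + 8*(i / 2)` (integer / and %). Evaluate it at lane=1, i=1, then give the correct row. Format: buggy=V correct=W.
`(lane / 4)*2 + (i % 2) + 8*(i / 2)`[1,1]⇒1
L=1⇒gr=1>>2=0, th=1&3=1
[1]⇒row 1·2+1+0=3  col gr=0
row: 1 vs 3

buggy=1 correct=3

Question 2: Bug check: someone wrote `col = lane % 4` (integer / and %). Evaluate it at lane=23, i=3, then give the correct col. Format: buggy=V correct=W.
`lane % 4`[23,3]⇒3
L=23⇒gr=23>>2=5, th=23&3=3
[3]⇒row 3·2+1+8=15  col gr=5
col: 3 vs 5

buggy=3 correct=5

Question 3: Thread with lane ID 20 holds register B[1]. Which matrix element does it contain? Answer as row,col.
L=20⇒gr=20>>2=5, th=20&3=0
[1]⇒row 0·2+1+0=1  col gr=5

1,5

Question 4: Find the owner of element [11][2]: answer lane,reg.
9,3

c: 2->gid=2  r: 11->r8=1,tid=1,i&1=1
L=2*4+1=9  i=1*2+1=3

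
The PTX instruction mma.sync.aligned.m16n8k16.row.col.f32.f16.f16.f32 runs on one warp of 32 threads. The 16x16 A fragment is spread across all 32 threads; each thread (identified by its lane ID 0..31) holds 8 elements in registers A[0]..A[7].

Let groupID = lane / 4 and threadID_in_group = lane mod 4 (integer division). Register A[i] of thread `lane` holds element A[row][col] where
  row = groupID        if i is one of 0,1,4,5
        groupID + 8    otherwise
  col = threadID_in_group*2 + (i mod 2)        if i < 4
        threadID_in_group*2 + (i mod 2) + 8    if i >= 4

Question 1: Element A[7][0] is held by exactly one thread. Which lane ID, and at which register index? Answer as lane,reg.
28,0

r:7=>grp=7,rB=0  c:0=>cB=0,tig=0,lo=0
L=7*4+0=28  i=0*4+0*2+0=0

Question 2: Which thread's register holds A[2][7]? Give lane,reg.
r: 2->gid=2,r8=0  c: 7->c8=0,tid=3,i&1=1
L=2*4+3=11  i=0*4+0*2+1=1

11,1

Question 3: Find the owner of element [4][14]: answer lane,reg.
19,4

r=4→G=4,rhi=0  c=14→chi=1,T=3,p=0
L=4*4+3=19  i=1*4+0*2+0=4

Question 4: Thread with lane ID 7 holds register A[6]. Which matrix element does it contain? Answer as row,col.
lane 7⇒7/4=1, 7 mod 4=3
i=6  r:1+8⇒9  c:2·3+0+8⇒14

9,14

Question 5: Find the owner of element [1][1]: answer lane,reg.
r=1->g=1,rb=0  c=1->cb=0,t=0,b0=1
L=1*4+0=4  i=0*4+0*2+1=1

4,1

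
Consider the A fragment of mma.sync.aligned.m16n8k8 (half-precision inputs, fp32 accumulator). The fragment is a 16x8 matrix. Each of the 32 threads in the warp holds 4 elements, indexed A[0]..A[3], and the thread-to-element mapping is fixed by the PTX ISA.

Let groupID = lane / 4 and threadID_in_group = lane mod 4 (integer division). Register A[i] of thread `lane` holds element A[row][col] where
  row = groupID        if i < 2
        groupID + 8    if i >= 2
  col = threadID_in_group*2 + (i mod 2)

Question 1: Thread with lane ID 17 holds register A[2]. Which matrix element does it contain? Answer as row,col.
lane 17=>17/4=4, 17 mod 4=1
i=2  r:4+8=>12  c:2·1+0=>2

12,2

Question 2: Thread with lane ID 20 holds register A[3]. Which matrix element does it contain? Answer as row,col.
13,1

lane 20→20/4=5, 20 mod 4=0
i=3  r:5+8→13  c:2·0+1→1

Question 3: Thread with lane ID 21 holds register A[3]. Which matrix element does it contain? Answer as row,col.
13,3

lane 21: gid=5 (21/4), tid=1 (21%4)
i=3: r=5+8=13, c=1*2+1=3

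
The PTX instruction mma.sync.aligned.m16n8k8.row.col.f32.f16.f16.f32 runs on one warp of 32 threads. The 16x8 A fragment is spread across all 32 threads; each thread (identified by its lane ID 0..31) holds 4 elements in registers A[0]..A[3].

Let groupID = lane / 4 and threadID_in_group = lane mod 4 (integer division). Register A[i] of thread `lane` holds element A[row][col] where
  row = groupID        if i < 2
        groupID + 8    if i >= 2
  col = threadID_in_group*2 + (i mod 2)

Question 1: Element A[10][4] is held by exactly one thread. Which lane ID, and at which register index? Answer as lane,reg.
r: 10->gid=2,r8=1  c: 4->tid=2,i&1=0
L=2*4+2=10  i=1*2+0=2

10,2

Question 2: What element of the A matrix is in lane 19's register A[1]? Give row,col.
4,7

lane 19->19/4=4, 19 mod 4=3
i=1  r:4+0->4  c:2·3+1->7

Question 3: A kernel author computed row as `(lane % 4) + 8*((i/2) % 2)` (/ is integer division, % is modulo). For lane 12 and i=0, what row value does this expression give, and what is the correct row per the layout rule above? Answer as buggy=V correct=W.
`(lane % 4) + 8*((i/2) % 2)`[12,0]⇒0
12: gr=3,th=0
[0] (3+0,0*2+0) = (3,0)
row: 0 vs 3

buggy=0 correct=3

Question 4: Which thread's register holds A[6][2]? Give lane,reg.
r=6->g=6,rb=0  c=2->t=1,b0=0
L=6*4+1=25  i=0*2+0=0

25,0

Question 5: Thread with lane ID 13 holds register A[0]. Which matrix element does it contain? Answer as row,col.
3,2

L=13->g=13>>2=3, t=13&3=1
[0]->row 3+0=3  col 1·2+0=2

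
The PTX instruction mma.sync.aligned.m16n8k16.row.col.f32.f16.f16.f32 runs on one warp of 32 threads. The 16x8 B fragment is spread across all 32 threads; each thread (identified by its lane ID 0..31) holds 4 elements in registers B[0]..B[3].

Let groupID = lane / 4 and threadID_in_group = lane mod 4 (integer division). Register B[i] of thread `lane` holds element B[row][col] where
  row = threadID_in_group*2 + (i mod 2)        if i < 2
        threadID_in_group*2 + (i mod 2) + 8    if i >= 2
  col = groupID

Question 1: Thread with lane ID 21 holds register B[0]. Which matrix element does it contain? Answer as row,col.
lane 21→21/4=5, 21 mod 4=1
i=0  r:2·1+0+0→2  c:5

2,5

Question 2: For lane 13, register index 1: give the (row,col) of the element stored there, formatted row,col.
3,3

lane 13->13/4=3, 13 mod 4=1
i=1  r:2·1+1+0->3  c:3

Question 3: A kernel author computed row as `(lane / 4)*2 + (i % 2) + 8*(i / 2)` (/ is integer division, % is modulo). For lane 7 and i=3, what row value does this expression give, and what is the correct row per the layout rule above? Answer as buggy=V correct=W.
buggy=11 correct=15

`(lane / 4)*2 + (i % 2) + 8*(i / 2)`[7,3]->11
lane 7->7/4=1, 7 mod 4=3
i=3  r:2·3+1+8->15  c:1
row: 11 vs 15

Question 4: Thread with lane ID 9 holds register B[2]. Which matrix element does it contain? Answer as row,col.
10,2

L=9⇒gr=9>>2=2, th=9&3=1
[2]⇒row 1·2+0+8=10  col gr=2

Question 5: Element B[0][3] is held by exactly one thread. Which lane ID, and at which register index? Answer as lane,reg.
c=3→G=3  r=0→rhi=0,T=0,p=0
L=3*4+0=12  i=0*2+0=0

12,0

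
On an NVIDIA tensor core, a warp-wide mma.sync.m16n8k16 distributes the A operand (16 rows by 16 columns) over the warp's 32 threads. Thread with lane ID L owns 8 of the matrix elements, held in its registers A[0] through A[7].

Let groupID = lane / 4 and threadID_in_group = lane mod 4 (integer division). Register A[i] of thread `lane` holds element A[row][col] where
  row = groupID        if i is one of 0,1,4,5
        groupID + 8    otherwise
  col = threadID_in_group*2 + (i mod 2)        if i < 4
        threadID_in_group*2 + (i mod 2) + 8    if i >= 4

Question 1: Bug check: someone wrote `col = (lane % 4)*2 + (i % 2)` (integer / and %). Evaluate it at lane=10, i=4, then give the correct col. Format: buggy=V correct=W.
buggy=4 correct=12

`(lane % 4)*2 + (i % 2)`[10,4]→4
lane 10→10/4=2, 10 mod 4=2
i=4  r:2+0→2  c:2·2+0+8→12
col: 4 vs 12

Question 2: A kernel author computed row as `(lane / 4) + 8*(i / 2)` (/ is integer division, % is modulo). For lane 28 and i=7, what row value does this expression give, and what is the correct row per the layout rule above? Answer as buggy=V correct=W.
buggy=31 correct=15

`(lane / 4) + 8*(i / 2)`[28,7]->31
lane 28: gid=7 (28/4), tid=0 (28%4)
i=7: r=7+8=15, c=0*2+1+8=9
row: 31 vs 15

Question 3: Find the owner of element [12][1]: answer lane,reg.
16,3

r:12=>grp=4,rB=1  c:1=>cB=0,tig=0,lo=1
L=4*4+0=16  i=0*4+1*2+1=3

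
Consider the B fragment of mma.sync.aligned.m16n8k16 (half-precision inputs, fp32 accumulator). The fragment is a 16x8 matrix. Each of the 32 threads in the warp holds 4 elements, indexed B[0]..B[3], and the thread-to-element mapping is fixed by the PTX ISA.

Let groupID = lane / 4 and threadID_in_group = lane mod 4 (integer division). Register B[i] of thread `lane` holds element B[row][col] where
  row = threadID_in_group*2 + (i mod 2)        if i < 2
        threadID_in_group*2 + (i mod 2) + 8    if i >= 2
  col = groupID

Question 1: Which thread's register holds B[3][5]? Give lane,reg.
c:5=>grp=5  r:3=>rB=0,tig=1,lo=1
L=5*4+1=21  i=0*2+1=1

21,1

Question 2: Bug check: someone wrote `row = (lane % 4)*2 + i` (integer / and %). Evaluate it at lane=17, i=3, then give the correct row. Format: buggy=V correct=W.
`(lane % 4)*2 + i`[17,3]→5
lane 17→17/4=4, 17 mod 4=1
i=3  r:2·1+1+8→11  c:4
row: 5 vs 11

buggy=5 correct=11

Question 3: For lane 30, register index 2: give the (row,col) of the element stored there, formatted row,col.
L=30=>grp=30>>2=7, tig=30&3=2
[2]=>row 2·2+0+8=12  col grp=7

12,7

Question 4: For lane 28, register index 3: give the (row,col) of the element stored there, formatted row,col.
28: g=7,t=0
[3] (0*2+1+8,7) = (9,7)

9,7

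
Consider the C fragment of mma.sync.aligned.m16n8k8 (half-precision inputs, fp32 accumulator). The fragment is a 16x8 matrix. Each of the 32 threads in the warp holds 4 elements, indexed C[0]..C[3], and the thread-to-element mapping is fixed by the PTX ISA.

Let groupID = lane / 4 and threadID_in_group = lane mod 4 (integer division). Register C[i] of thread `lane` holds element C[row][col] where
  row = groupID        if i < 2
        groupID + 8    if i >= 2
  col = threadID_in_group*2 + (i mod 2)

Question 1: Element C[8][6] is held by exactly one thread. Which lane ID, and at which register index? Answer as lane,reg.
r=8->g=0,rb=1  c=6->t=3,b0=0
L=0*4+3=3  i=1*2+0=2

3,2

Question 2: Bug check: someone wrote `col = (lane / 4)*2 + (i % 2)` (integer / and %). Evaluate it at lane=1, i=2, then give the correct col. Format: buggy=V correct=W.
`(lane / 4)*2 + (i % 2)`[1,2]->0
lane 1: g=0 (1/4), t=1 (1%4)
i=2: r=0+8=8, c=1*2+0=2
col: 0 vs 2

buggy=0 correct=2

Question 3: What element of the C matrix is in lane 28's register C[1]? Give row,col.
lane 28: gid=7 (28/4), tid=0 (28%4)
i=1: r=7+0=7, c=0*2+1=1

7,1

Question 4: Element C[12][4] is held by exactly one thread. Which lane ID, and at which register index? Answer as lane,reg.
18,2

r=12→G=4,rhi=1  c=4→T=2,p=0
L=4*4+2=18  i=1*2+0=2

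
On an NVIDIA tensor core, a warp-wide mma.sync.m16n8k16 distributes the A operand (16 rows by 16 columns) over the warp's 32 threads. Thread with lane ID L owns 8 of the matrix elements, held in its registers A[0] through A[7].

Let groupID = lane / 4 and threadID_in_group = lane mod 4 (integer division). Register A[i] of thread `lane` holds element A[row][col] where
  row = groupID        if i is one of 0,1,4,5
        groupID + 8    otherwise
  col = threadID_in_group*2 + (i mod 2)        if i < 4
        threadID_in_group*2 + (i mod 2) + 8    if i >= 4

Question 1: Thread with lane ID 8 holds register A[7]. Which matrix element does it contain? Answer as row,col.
10,9

L=8⇒gr=8>>2=2, th=8&3=0
[7]⇒row 2+8=10  col 0·2+1+8=9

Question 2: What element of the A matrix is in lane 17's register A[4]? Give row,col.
L=17→G=17>>2=4, T=17&3=1
[4]→row 4+0=4  col 1·2+0+8=10

4,10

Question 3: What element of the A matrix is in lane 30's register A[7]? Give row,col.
L=30->g=30>>2=7, t=30&3=2
[7]->row 7+8=15  col 2·2+1+8=13

15,13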